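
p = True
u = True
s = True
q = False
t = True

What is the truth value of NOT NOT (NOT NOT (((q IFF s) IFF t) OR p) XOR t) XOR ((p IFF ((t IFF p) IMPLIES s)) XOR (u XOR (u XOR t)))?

False

q IFF s = False IFF True = False
(q IFF s) IFF t = False IFF True = False
((q IFF s) IFF t) OR p = False OR True = True
NOT (((q IFF s) IFF t) OR p) = NOT True = False
NOT NOT (((q IFF s) IFF t) OR p) = NOT False = True
NOT NOT (((q IFF s) IFF t) OR p) XOR t = True XOR True = False
NOT (NOT NOT (((q IFF s) IFF t) OR p) XOR t) = NOT False = True
NOT NOT (NOT NOT (((q IFF s) IFF t) OR p) XOR t) = NOT True = False
t IFF p = True IFF True = True
(t IFF p) IMPLIES s = True IMPLIES True = True
p IFF ((t IFF p) IMPLIES s) = True IFF True = True
u XOR t = True XOR True = False
u XOR (u XOR t) = True XOR False = True
(p IFF ((t IFF p) IMPLIES s)) XOR (u XOR (u XOR t)) = True XOR True = False
NOT NOT (NOT NOT (((q IFF s) IFF t) OR p) XOR t) XOR ((p IFF ((t IFF p) IMPLIES s)) XOR (u XOR (u XOR t))) = False XOR False = False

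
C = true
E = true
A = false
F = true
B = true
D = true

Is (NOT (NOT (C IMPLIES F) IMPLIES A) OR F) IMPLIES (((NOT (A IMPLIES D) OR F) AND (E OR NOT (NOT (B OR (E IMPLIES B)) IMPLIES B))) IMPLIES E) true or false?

C IMPLIES F = true IMPLIES true = true
NOT (C IMPLIES F) = NOT true = false
NOT (C IMPLIES F) IMPLIES A = false IMPLIES false = true
NOT (NOT (C IMPLIES F) IMPLIES A) = NOT true = false
NOT (NOT (C IMPLIES F) IMPLIES A) OR F = false OR true = true
A IMPLIES D = false IMPLIES true = true
NOT (A IMPLIES D) = NOT true = false
NOT (A IMPLIES D) OR F = false OR true = true
E IMPLIES B = true IMPLIES true = true
B OR (E IMPLIES B) = true OR true = true
NOT (B OR (E IMPLIES B)) = NOT true = false
NOT (B OR (E IMPLIES B)) IMPLIES B = false IMPLIES true = true
NOT (NOT (B OR (E IMPLIES B)) IMPLIES B) = NOT true = false
E OR NOT (NOT (B OR (E IMPLIES B)) IMPLIES B) = true OR false = true
(NOT (A IMPLIES D) OR F) AND (E OR NOT (NOT (B OR (E IMPLIES B)) IMPLIES B)) = true AND true = true
((NOT (A IMPLIES D) OR F) AND (E OR NOT (NOT (B OR (E IMPLIES B)) IMPLIES B))) IMPLIES E = true IMPLIES true = true
(NOT (NOT (C IMPLIES F) IMPLIES A) OR F) IMPLIES (((NOT (A IMPLIES D) OR F) AND (E OR NOT (NOT (B OR (E IMPLIES B)) IMPLIES B))) IMPLIES E) = true IMPLIES true = true

true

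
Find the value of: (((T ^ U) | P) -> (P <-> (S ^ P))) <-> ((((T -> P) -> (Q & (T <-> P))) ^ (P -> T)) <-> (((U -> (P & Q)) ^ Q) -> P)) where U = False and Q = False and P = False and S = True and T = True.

T ^ U = True ^ False = True
(T ^ U) | P = True | False = True
S ^ P = True ^ False = True
P <-> (S ^ P) = False <-> True = False
((T ^ U) | P) -> (P <-> (S ^ P)) = True -> False = False
T -> P = True -> False = False
T <-> P = True <-> False = False
Q & (T <-> P) = False & False = False
(T -> P) -> (Q & (T <-> P)) = False -> False = True
P -> T = False -> True = True
((T -> P) -> (Q & (T <-> P))) ^ (P -> T) = True ^ True = False
P & Q = False & False = False
U -> (P & Q) = False -> False = True
(U -> (P & Q)) ^ Q = True ^ False = True
((U -> (P & Q)) ^ Q) -> P = True -> False = False
(((T -> P) -> (Q & (T <-> P))) ^ (P -> T)) <-> (((U -> (P & Q)) ^ Q) -> P) = False <-> False = True
(((T ^ U) | P) -> (P <-> (S ^ P))) <-> ((((T -> P) -> (Q & (T <-> P))) ^ (P -> T)) <-> (((U -> (P & Q)) ^ Q) -> P)) = False <-> True = False

False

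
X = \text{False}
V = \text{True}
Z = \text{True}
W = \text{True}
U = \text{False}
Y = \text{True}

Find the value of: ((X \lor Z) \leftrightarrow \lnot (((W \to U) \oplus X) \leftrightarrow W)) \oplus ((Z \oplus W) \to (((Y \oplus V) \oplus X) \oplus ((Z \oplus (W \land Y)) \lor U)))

X \lor Z = \text{False} \lor \text{True} = \text{True}
W \to U = \text{True} \to \text{False} = \text{False}
(W \to U) \oplus X = \text{False} \oplus \text{False} = \text{False}
((W \to U) \oplus X) \leftrightarrow W = \text{False} \leftrightarrow \text{True} = \text{False}
\lnot (((W \to U) \oplus X) \leftrightarrow W) = \lnot \text{False} = \text{True}
(X \lor Z) \leftrightarrow \lnot (((W \to U) \oplus X) \leftrightarrow W) = \text{True} \leftrightarrow \text{True} = \text{True}
Z \oplus W = \text{True} \oplus \text{True} = \text{False}
Y \oplus V = \text{True} \oplus \text{True} = \text{False}
(Y \oplus V) \oplus X = \text{False} \oplus \text{False} = \text{False}
W \land Y = \text{True} \land \text{True} = \text{True}
Z \oplus (W \land Y) = \text{True} \oplus \text{True} = \text{False}
(Z \oplus (W \land Y)) \lor U = \text{False} \lor \text{False} = \text{False}
((Y \oplus V) \oplus X) \oplus ((Z \oplus (W \land Y)) \lor U) = \text{False} \oplus \text{False} = \text{False}
(Z \oplus W) \to (((Y \oplus V) \oplus X) \oplus ((Z \oplus (W \land Y)) \lor U)) = \text{False} \to \text{False} = \text{True}
((X \lor Z) \leftrightarrow \lnot (((W \to U) \oplus X) \leftrightarrow W)) \oplus ((Z \oplus W) \to (((Y \oplus V) \oplus X) \oplus ((Z \oplus (W \land Y)) \lor U))) = \text{True} \oplus \text{True} = \text{False}

\text{False}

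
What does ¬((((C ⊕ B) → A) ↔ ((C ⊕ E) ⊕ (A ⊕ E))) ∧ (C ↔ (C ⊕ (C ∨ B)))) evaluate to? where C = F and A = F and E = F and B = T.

C ⊕ B = F ⊕ T = T
(C ⊕ B) → A = T → F = F
C ⊕ E = F ⊕ F = F
A ⊕ E = F ⊕ F = F
(C ⊕ E) ⊕ (A ⊕ E) = F ⊕ F = F
((C ⊕ B) → A) ↔ ((C ⊕ E) ⊕ (A ⊕ E)) = F ↔ F = T
C ∨ B = F ∨ T = T
C ⊕ (C ∨ B) = F ⊕ T = T
C ↔ (C ⊕ (C ∨ B)) = F ↔ T = F
(((C ⊕ B) → A) ↔ ((C ⊕ E) ⊕ (A ⊕ E))) ∧ (C ↔ (C ⊕ (C ∨ B))) = T ∧ F = F
¬((((C ⊕ B) → A) ↔ ((C ⊕ E) ⊕ (A ⊕ E))) ∧ (C ↔ (C ⊕ (C ∨ B)))) = ¬F = T

T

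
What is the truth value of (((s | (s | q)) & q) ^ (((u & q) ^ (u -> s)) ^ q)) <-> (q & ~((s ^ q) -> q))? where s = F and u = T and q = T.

s | q = F | T = T
s | (s | q) = F | T = T
(s | (s | q)) & q = T & T = T
u & q = T & T = T
u -> s = T -> F = F
(u & q) ^ (u -> s) = T ^ F = T
((u & q) ^ (u -> s)) ^ q = T ^ T = F
((s | (s | q)) & q) ^ (((u & q) ^ (u -> s)) ^ q) = T ^ F = T
s ^ q = F ^ T = T
(s ^ q) -> q = T -> T = T
~((s ^ q) -> q) = ~T = F
q & ~((s ^ q) -> q) = T & F = F
(((s | (s | q)) & q) ^ (((u & q) ^ (u -> s)) ^ q)) <-> (q & ~((s ^ q) -> q)) = T <-> F = F

F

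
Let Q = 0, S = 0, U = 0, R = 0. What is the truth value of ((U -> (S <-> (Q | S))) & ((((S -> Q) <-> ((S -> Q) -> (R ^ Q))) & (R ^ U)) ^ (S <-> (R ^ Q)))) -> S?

0

Substituting Q=0, S=0, U=0, R=0:
Q | S = 0 | 0 = 0
S <-> (Q | S) = 0 <-> 0 = 1
U -> (S <-> (Q | S)) = 0 -> 1 = 1
S -> Q = 0 -> 0 = 1
S -> Q = 0 -> 0 = 1
R ^ Q = 0 ^ 0 = 0
(S -> Q) -> (R ^ Q) = 1 -> 0 = 0
(S -> Q) <-> ((S -> Q) -> (R ^ Q)) = 1 <-> 0 = 0
R ^ U = 0 ^ 0 = 0
((S -> Q) <-> ((S -> Q) -> (R ^ Q))) & (R ^ U) = 0 & 0 = 0
R ^ Q = 0 ^ 0 = 0
S <-> (R ^ Q) = 0 <-> 0 = 1
(((S -> Q) <-> ((S -> Q) -> (R ^ Q))) & (R ^ U)) ^ (S <-> (R ^ Q)) = 0 ^ 1 = 1
(U -> (S <-> (Q | S))) & ((((S -> Q) <-> ((S -> Q) -> (R ^ Q))) & (R ^ U)) ^ (S <-> (R ^ Q))) = 1 & 1 = 1
((U -> (S <-> (Q | S))) & ((((S -> Q) <-> ((S -> Q) -> (R ^ Q))) & (R ^ U)) ^ (S <-> (R ^ Q)))) -> S = 1 -> 0 = 0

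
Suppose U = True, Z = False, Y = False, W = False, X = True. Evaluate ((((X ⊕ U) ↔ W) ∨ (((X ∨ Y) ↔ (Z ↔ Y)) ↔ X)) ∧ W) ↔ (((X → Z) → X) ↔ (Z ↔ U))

X ⊕ U = True ⊕ True = False
(X ⊕ U) ↔ W = False ↔ False = True
X ∨ Y = True ∨ False = True
Z ↔ Y = False ↔ False = True
(X ∨ Y) ↔ (Z ↔ Y) = True ↔ True = True
((X ∨ Y) ↔ (Z ↔ Y)) ↔ X = True ↔ True = True
((X ⊕ U) ↔ W) ∨ (((X ∨ Y) ↔ (Z ↔ Y)) ↔ X) = True ∨ True = True
(((X ⊕ U) ↔ W) ∨ (((X ∨ Y) ↔ (Z ↔ Y)) ↔ X)) ∧ W = True ∧ False = False
X → Z = True → False = False
(X → Z) → X = False → True = True
Z ↔ U = False ↔ True = False
((X → Z) → X) ↔ (Z ↔ U) = True ↔ False = False
((((X ⊕ U) ↔ W) ∨ (((X ∨ Y) ↔ (Z ↔ Y)) ↔ X)) ∧ W) ↔ (((X → Z) → X) ↔ (Z ↔ U)) = False ↔ False = True

True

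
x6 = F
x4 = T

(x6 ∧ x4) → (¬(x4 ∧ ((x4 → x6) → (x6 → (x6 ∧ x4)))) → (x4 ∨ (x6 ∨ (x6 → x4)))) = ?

x6 ∧ x4 = F ∧ T = F
x4 → x6 = T → F = F
x6 ∧ x4 = F ∧ T = F
x6 → (x6 ∧ x4) = F → F = T
(x4 → x6) → (x6 → (x6 ∧ x4)) = F → T = T
x4 ∧ ((x4 → x6) → (x6 → (x6 ∧ x4))) = T ∧ T = T
¬(x4 ∧ ((x4 → x6) → (x6 → (x6 ∧ x4)))) = ¬T = F
x6 → x4 = F → T = T
x6 ∨ (x6 → x4) = F ∨ T = T
x4 ∨ (x6 ∨ (x6 → x4)) = T ∨ T = T
¬(x4 ∧ ((x4 → x6) → (x6 → (x6 ∧ x4)))) → (x4 ∨ (x6 ∨ (x6 → x4))) = F → T = T
(x6 ∧ x4) → (¬(x4 ∧ ((x4 → x6) → (x6 → (x6 ∧ x4)))) → (x4 ∨ (x6 ∨ (x6 → x4)))) = F → T = T

T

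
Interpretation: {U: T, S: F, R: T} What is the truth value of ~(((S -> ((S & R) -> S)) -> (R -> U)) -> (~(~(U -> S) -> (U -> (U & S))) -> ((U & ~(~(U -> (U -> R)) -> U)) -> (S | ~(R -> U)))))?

F

Substituting U=T, S=F, R=T:
S & R = F & T = F
(S & R) -> S = F -> F = T
S -> ((S & R) -> S) = F -> T = T
R -> U = T -> T = T
(S -> ((S & R) -> S)) -> (R -> U) = T -> T = T
U -> S = T -> F = F
~(U -> S) = ~F = T
U & S = T & F = F
U -> (U & S) = T -> F = F
~(U -> S) -> (U -> (U & S)) = T -> F = F
~(~(U -> S) -> (U -> (U & S))) = ~F = T
U -> R = T -> T = T
U -> (U -> R) = T -> T = T
~(U -> (U -> R)) = ~T = F
~(U -> (U -> R)) -> U = F -> T = T
~(~(U -> (U -> R)) -> U) = ~T = F
U & ~(~(U -> (U -> R)) -> U) = T & F = F
R -> U = T -> T = T
~(R -> U) = ~T = F
S | ~(R -> U) = F | F = F
(U & ~(~(U -> (U -> R)) -> U)) -> (S | ~(R -> U)) = F -> F = T
~(~(U -> S) -> (U -> (U & S))) -> ((U & ~(~(U -> (U -> R)) -> U)) -> (S | ~(R -> U))) = T -> T = T
((S -> ((S & R) -> S)) -> (R -> U)) -> (~(~(U -> S) -> (U -> (U & S))) -> ((U & ~(~(U -> (U -> R)) -> U)) -> (S | ~(R -> U)))) = T -> T = T
~(((S -> ((S & R) -> S)) -> (R -> U)) -> (~(~(U -> S) -> (U -> (U & S))) -> ((U & ~(~(U -> (U -> R)) -> U)) -> (S | ~(R -> U))))) = ~T = F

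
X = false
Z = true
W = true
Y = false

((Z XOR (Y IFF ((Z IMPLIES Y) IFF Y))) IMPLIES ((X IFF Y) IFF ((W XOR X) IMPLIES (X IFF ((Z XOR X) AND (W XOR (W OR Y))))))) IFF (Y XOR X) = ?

Z IMPLIES Y = true IMPLIES false = false
(Z IMPLIES Y) IFF Y = false IFF false = true
Y IFF ((Z IMPLIES Y) IFF Y) = false IFF true = false
Z XOR (Y IFF ((Z IMPLIES Y) IFF Y)) = true XOR false = true
X IFF Y = false IFF false = true
W XOR X = true XOR false = true
Z XOR X = true XOR false = true
W OR Y = true OR false = true
W XOR (W OR Y) = true XOR true = false
(Z XOR X) AND (W XOR (W OR Y)) = true AND false = false
X IFF ((Z XOR X) AND (W XOR (W OR Y))) = false IFF false = true
(W XOR X) IMPLIES (X IFF ((Z XOR X) AND (W XOR (W OR Y)))) = true IMPLIES true = true
(X IFF Y) IFF ((W XOR X) IMPLIES (X IFF ((Z XOR X) AND (W XOR (W OR Y))))) = true IFF true = true
(Z XOR (Y IFF ((Z IMPLIES Y) IFF Y))) IMPLIES ((X IFF Y) IFF ((W XOR X) IMPLIES (X IFF ((Z XOR X) AND (W XOR (W OR Y)))))) = true IMPLIES true = true
Y XOR X = false XOR false = false
((Z XOR (Y IFF ((Z IMPLIES Y) IFF Y))) IMPLIES ((X IFF Y) IFF ((W XOR X) IMPLIES (X IFF ((Z XOR X) AND (W XOR (W OR Y))))))) IFF (Y XOR X) = true IFF false = false

false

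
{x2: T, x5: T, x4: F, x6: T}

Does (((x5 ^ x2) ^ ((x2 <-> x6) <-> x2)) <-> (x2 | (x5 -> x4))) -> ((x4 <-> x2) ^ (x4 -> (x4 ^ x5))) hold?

x5 ^ x2 = T ^ T = F
x2 <-> x6 = T <-> T = T
(x2 <-> x6) <-> x2 = T <-> T = T
(x5 ^ x2) ^ ((x2 <-> x6) <-> x2) = F ^ T = T
x5 -> x4 = T -> F = F
x2 | (x5 -> x4) = T | F = T
((x5 ^ x2) ^ ((x2 <-> x6) <-> x2)) <-> (x2 | (x5 -> x4)) = T <-> T = T
x4 <-> x2 = F <-> T = F
x4 ^ x5 = F ^ T = T
x4 -> (x4 ^ x5) = F -> T = T
(x4 <-> x2) ^ (x4 -> (x4 ^ x5)) = F ^ T = T
(((x5 ^ x2) ^ ((x2 <-> x6) <-> x2)) <-> (x2 | (x5 -> x4))) -> ((x4 <-> x2) ^ (x4 -> (x4 ^ x5))) = T -> T = T

T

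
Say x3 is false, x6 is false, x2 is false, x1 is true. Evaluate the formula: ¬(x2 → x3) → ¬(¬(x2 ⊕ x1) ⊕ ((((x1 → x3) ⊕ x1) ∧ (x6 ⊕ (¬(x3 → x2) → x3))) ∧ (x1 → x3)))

True

Substituting x3=False, x6=False, x2=False, x1=True:
x2 → x3 = False → False = True
¬(x2 → x3) = ¬True = False
x2 ⊕ x1 = False ⊕ True = True
¬(x2 ⊕ x1) = ¬True = False
x1 → x3 = True → False = False
(x1 → x3) ⊕ x1 = False ⊕ True = True
x3 → x2 = False → False = True
¬(x3 → x2) = ¬True = False
¬(x3 → x2) → x3 = False → False = True
x6 ⊕ (¬(x3 → x2) → x3) = False ⊕ True = True
((x1 → x3) ⊕ x1) ∧ (x6 ⊕ (¬(x3 → x2) → x3)) = True ∧ True = True
x1 → x3 = True → False = False
(((x1 → x3) ⊕ x1) ∧ (x6 ⊕ (¬(x3 → x2) → x3))) ∧ (x1 → x3) = True ∧ False = False
¬(x2 ⊕ x1) ⊕ ((((x1 → x3) ⊕ x1) ∧ (x6 ⊕ (¬(x3 → x2) → x3))) ∧ (x1 → x3)) = False ⊕ False = False
¬(¬(x2 ⊕ x1) ⊕ ((((x1 → x3) ⊕ x1) ∧ (x6 ⊕ (¬(x3 → x2) → x3))) ∧ (x1 → x3))) = ¬False = True
¬(x2 → x3) → ¬(¬(x2 ⊕ x1) ⊕ ((((x1 → x3) ⊕ x1) ∧ (x6 ⊕ (¬(x3 → x2) → x3))) ∧ (x1 → x3))) = False → True = True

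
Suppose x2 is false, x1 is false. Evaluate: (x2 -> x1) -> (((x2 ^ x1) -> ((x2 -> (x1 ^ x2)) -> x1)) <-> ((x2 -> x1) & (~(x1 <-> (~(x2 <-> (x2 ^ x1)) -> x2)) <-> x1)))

False

Substituting x2=False, x1=False:
x2 -> x1 = False -> False = True
x2 ^ x1 = False ^ False = False
x1 ^ x2 = False ^ False = False
x2 -> (x1 ^ x2) = False -> False = True
(x2 -> (x1 ^ x2)) -> x1 = True -> False = False
(x2 ^ x1) -> ((x2 -> (x1 ^ x2)) -> x1) = False -> False = True
x2 -> x1 = False -> False = True
x2 ^ x1 = False ^ False = False
x2 <-> (x2 ^ x1) = False <-> False = True
~(x2 <-> (x2 ^ x1)) = ~True = False
~(x2 <-> (x2 ^ x1)) -> x2 = False -> False = True
x1 <-> (~(x2 <-> (x2 ^ x1)) -> x2) = False <-> True = False
~(x1 <-> (~(x2 <-> (x2 ^ x1)) -> x2)) = ~False = True
~(x1 <-> (~(x2 <-> (x2 ^ x1)) -> x2)) <-> x1 = True <-> False = False
(x2 -> x1) & (~(x1 <-> (~(x2 <-> (x2 ^ x1)) -> x2)) <-> x1) = True & False = False
((x2 ^ x1) -> ((x2 -> (x1 ^ x2)) -> x1)) <-> ((x2 -> x1) & (~(x1 <-> (~(x2 <-> (x2 ^ x1)) -> x2)) <-> x1)) = True <-> False = False
(x2 -> x1) -> (((x2 ^ x1) -> ((x2 -> (x1 ^ x2)) -> x1)) <-> ((x2 -> x1) & (~(x1 <-> (~(x2 <-> (x2 ^ x1)) -> x2)) <-> x1))) = True -> False = False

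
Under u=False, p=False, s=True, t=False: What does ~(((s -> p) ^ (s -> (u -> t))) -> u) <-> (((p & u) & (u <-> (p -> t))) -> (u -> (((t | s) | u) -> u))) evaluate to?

True

s -> p = True -> False = False
u -> t = False -> False = True
s -> (u -> t) = True -> True = True
(s -> p) ^ (s -> (u -> t)) = False ^ True = True
((s -> p) ^ (s -> (u -> t))) -> u = True -> False = False
~(((s -> p) ^ (s -> (u -> t))) -> u) = ~False = True
p & u = False & False = False
p -> t = False -> False = True
u <-> (p -> t) = False <-> True = False
(p & u) & (u <-> (p -> t)) = False & False = False
t | s = False | True = True
(t | s) | u = True | False = True
((t | s) | u) -> u = True -> False = False
u -> (((t | s) | u) -> u) = False -> False = True
((p & u) & (u <-> (p -> t))) -> (u -> (((t | s) | u) -> u)) = False -> True = True
~(((s -> p) ^ (s -> (u -> t))) -> u) <-> (((p & u) & (u <-> (p -> t))) -> (u -> (((t | s) | u) -> u))) = True <-> True = True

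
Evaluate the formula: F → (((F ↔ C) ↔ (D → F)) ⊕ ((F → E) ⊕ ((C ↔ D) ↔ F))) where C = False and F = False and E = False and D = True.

Substituting C=False, F=False, E=False, D=True:
F ↔ C = False ↔ False = True
D → F = True → False = False
(F ↔ C) ↔ (D → F) = True ↔ False = False
F → E = False → False = True
C ↔ D = False ↔ True = False
(C ↔ D) ↔ F = False ↔ False = True
(F → E) ⊕ ((C ↔ D) ↔ F) = True ⊕ True = False
((F ↔ C) ↔ (D → F)) ⊕ ((F → E) ⊕ ((C ↔ D) ↔ F)) = False ⊕ False = False
F → (((F ↔ C) ↔ (D → F)) ⊕ ((F → E) ⊕ ((C ↔ D) ↔ F))) = False → False = True

True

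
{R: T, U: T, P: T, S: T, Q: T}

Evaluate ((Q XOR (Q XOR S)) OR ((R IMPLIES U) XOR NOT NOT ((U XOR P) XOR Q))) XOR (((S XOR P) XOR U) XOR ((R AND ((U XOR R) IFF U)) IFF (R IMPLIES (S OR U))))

Q XOR S = T XOR T = F
Q XOR (Q XOR S) = T XOR F = T
R IMPLIES U = T IMPLIES T = T
U XOR P = T XOR T = F
(U XOR P) XOR Q = F XOR T = T
NOT ((U XOR P) XOR Q) = NOT T = F
NOT NOT ((U XOR P) XOR Q) = NOT F = T
(R IMPLIES U) XOR NOT NOT ((U XOR P) XOR Q) = T XOR T = F
(Q XOR (Q XOR S)) OR ((R IMPLIES U) XOR NOT NOT ((U XOR P) XOR Q)) = T OR F = T
S XOR P = T XOR T = F
(S XOR P) XOR U = F XOR T = T
U XOR R = T XOR T = F
(U XOR R) IFF U = F IFF T = F
R AND ((U XOR R) IFF U) = T AND F = F
S OR U = T OR T = T
R IMPLIES (S OR U) = T IMPLIES T = T
(R AND ((U XOR R) IFF U)) IFF (R IMPLIES (S OR U)) = F IFF T = F
((S XOR P) XOR U) XOR ((R AND ((U XOR R) IFF U)) IFF (R IMPLIES (S OR U))) = T XOR F = T
((Q XOR (Q XOR S)) OR ((R IMPLIES U) XOR NOT NOT ((U XOR P) XOR Q))) XOR (((S XOR P) XOR U) XOR ((R AND ((U XOR R) IFF U)) IFF (R IMPLIES (S OR U)))) = T XOR T = F

F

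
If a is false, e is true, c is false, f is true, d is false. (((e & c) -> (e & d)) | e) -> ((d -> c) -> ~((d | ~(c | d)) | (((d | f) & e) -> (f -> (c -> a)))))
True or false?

F

Substituting a=F, e=T, c=F, f=T, d=F:
e & c = T & F = F
e & d = T & F = F
(e & c) -> (e & d) = F -> F = T
((e & c) -> (e & d)) | e = T | T = T
d -> c = F -> F = T
c | d = F | F = F
~(c | d) = ~F = T
d | ~(c | d) = F | T = T
d | f = F | T = T
(d | f) & e = T & T = T
c -> a = F -> F = T
f -> (c -> a) = T -> T = T
((d | f) & e) -> (f -> (c -> a)) = T -> T = T
(d | ~(c | d)) | (((d | f) & e) -> (f -> (c -> a))) = T | T = T
~((d | ~(c | d)) | (((d | f) & e) -> (f -> (c -> a)))) = ~T = F
(d -> c) -> ~((d | ~(c | d)) | (((d | f) & e) -> (f -> (c -> a)))) = T -> F = F
(((e & c) -> (e & d)) | e) -> ((d -> c) -> ~((d | ~(c | d)) | (((d | f) & e) -> (f -> (c -> a))))) = T -> F = F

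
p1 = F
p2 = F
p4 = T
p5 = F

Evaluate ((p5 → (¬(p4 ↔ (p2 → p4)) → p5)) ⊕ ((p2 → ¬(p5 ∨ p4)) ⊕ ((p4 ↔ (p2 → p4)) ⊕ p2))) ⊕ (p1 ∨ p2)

p2 → p4 = F → T = T
p4 ↔ (p2 → p4) = T ↔ T = T
¬(p4 ↔ (p2 → p4)) = ¬T = F
¬(p4 ↔ (p2 → p4)) → p5 = F → F = T
p5 → (¬(p4 ↔ (p2 → p4)) → p5) = F → T = T
p5 ∨ p4 = F ∨ T = T
¬(p5 ∨ p4) = ¬T = F
p2 → ¬(p5 ∨ p4) = F → F = T
p2 → p4 = F → T = T
p4 ↔ (p2 → p4) = T ↔ T = T
(p4 ↔ (p2 → p4)) ⊕ p2 = T ⊕ F = T
(p2 → ¬(p5 ∨ p4)) ⊕ ((p4 ↔ (p2 → p4)) ⊕ p2) = T ⊕ T = F
(p5 → (¬(p4 ↔ (p2 → p4)) → p5)) ⊕ ((p2 → ¬(p5 ∨ p4)) ⊕ ((p4 ↔ (p2 → p4)) ⊕ p2)) = T ⊕ F = T
p1 ∨ p2 = F ∨ F = F
((p5 → (¬(p4 ↔ (p2 → p4)) → p5)) ⊕ ((p2 → ¬(p5 ∨ p4)) ⊕ ((p4 ↔ (p2 → p4)) ⊕ p2))) ⊕ (p1 ∨ p2) = T ⊕ F = T

T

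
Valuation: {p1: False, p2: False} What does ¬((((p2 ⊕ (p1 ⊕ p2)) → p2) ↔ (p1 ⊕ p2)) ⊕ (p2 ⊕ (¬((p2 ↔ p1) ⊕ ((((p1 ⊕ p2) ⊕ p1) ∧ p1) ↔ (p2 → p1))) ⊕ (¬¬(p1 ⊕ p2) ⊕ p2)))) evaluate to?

True

p1 ⊕ p2 = False ⊕ False = False
p2 ⊕ (p1 ⊕ p2) = False ⊕ False = False
(p2 ⊕ (p1 ⊕ p2)) → p2 = False → False = True
p1 ⊕ p2 = False ⊕ False = False
((p2 ⊕ (p1 ⊕ p2)) → p2) ↔ (p1 ⊕ p2) = True ↔ False = False
p2 ↔ p1 = False ↔ False = True
p1 ⊕ p2 = False ⊕ False = False
(p1 ⊕ p2) ⊕ p1 = False ⊕ False = False
((p1 ⊕ p2) ⊕ p1) ∧ p1 = False ∧ False = False
p2 → p1 = False → False = True
(((p1 ⊕ p2) ⊕ p1) ∧ p1) ↔ (p2 → p1) = False ↔ True = False
(p2 ↔ p1) ⊕ ((((p1 ⊕ p2) ⊕ p1) ∧ p1) ↔ (p2 → p1)) = True ⊕ False = True
¬((p2 ↔ p1) ⊕ ((((p1 ⊕ p2) ⊕ p1) ∧ p1) ↔ (p2 → p1))) = ¬True = False
p1 ⊕ p2 = False ⊕ False = False
¬(p1 ⊕ p2) = ¬False = True
¬¬(p1 ⊕ p2) = ¬True = False
¬¬(p1 ⊕ p2) ⊕ p2 = False ⊕ False = False
¬((p2 ↔ p1) ⊕ ((((p1 ⊕ p2) ⊕ p1) ∧ p1) ↔ (p2 → p1))) ⊕ (¬¬(p1 ⊕ p2) ⊕ p2) = False ⊕ False = False
p2 ⊕ (¬((p2 ↔ p1) ⊕ ((((p1 ⊕ p2) ⊕ p1) ∧ p1) ↔ (p2 → p1))) ⊕ (¬¬(p1 ⊕ p2) ⊕ p2)) = False ⊕ False = False
(((p2 ⊕ (p1 ⊕ p2)) → p2) ↔ (p1 ⊕ p2)) ⊕ (p2 ⊕ (¬((p2 ↔ p1) ⊕ ((((p1 ⊕ p2) ⊕ p1) ∧ p1) ↔ (p2 → p1))) ⊕ (¬¬(p1 ⊕ p2) ⊕ p2))) = False ⊕ False = False
¬((((p2 ⊕ (p1 ⊕ p2)) → p2) ↔ (p1 ⊕ p2)) ⊕ (p2 ⊕ (¬((p2 ↔ p1) ⊕ ((((p1 ⊕ p2) ⊕ p1) ∧ p1) ↔ (p2 → p1))) ⊕ (¬¬(p1 ⊕ p2) ⊕ p2)))) = ¬False = True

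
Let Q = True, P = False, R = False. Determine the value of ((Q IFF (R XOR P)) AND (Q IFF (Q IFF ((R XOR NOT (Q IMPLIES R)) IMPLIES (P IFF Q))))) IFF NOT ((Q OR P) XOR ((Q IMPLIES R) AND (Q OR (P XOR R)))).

R XOR P = False XOR False = False
Q IFF (R XOR P) = True IFF False = False
Q IMPLIES R = True IMPLIES False = False
NOT (Q IMPLIES R) = NOT False = True
R XOR NOT (Q IMPLIES R) = False XOR True = True
P IFF Q = False IFF True = False
(R XOR NOT (Q IMPLIES R)) IMPLIES (P IFF Q) = True IMPLIES False = False
Q IFF ((R XOR NOT (Q IMPLIES R)) IMPLIES (P IFF Q)) = True IFF False = False
Q IFF (Q IFF ((R XOR NOT (Q IMPLIES R)) IMPLIES (P IFF Q))) = True IFF False = False
(Q IFF (R XOR P)) AND (Q IFF (Q IFF ((R XOR NOT (Q IMPLIES R)) IMPLIES (P IFF Q)))) = False AND False = False
Q OR P = True OR False = True
Q IMPLIES R = True IMPLIES False = False
P XOR R = False XOR False = False
Q OR (P XOR R) = True OR False = True
(Q IMPLIES R) AND (Q OR (P XOR R)) = False AND True = False
(Q OR P) XOR ((Q IMPLIES R) AND (Q OR (P XOR R))) = True XOR False = True
NOT ((Q OR P) XOR ((Q IMPLIES R) AND (Q OR (P XOR R)))) = NOT True = False
((Q IFF (R XOR P)) AND (Q IFF (Q IFF ((R XOR NOT (Q IMPLIES R)) IMPLIES (P IFF Q))))) IFF NOT ((Q OR P) XOR ((Q IMPLIES R) AND (Q OR (P XOR R)))) = False IFF False = True

True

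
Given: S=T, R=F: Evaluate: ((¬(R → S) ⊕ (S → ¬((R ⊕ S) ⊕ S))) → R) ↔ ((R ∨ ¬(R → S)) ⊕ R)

T

R → S = F → T = T
¬(R → S) = ¬T = F
R ⊕ S = F ⊕ T = T
(R ⊕ S) ⊕ S = T ⊕ T = F
¬((R ⊕ S) ⊕ S) = ¬F = T
S → ¬((R ⊕ S) ⊕ S) = T → T = T
¬(R → S) ⊕ (S → ¬((R ⊕ S) ⊕ S)) = F ⊕ T = T
(¬(R → S) ⊕ (S → ¬((R ⊕ S) ⊕ S))) → R = T → F = F
R → S = F → T = T
¬(R → S) = ¬T = F
R ∨ ¬(R → S) = F ∨ F = F
(R ∨ ¬(R → S)) ⊕ R = F ⊕ F = F
((¬(R → S) ⊕ (S → ¬((R ⊕ S) ⊕ S))) → R) ↔ ((R ∨ ¬(R → S)) ⊕ R) = F ↔ F = T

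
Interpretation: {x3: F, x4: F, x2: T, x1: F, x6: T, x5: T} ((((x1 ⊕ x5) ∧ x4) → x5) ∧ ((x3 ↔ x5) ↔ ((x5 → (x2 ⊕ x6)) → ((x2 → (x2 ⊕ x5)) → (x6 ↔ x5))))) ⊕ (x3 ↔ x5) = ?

Substituting x3=F, x4=F, x2=T, x1=F, x6=T, x5=T:
x1 ⊕ x5 = F ⊕ T = T
(x1 ⊕ x5) ∧ x4 = T ∧ F = F
((x1 ⊕ x5) ∧ x4) → x5 = F → T = T
x3 ↔ x5 = F ↔ T = F
x2 ⊕ x6 = T ⊕ T = F
x5 → (x2 ⊕ x6) = T → F = F
x2 ⊕ x5 = T ⊕ T = F
x2 → (x2 ⊕ x5) = T → F = F
x6 ↔ x5 = T ↔ T = T
(x2 → (x2 ⊕ x5)) → (x6 ↔ x5) = F → T = T
(x5 → (x2 ⊕ x6)) → ((x2 → (x2 ⊕ x5)) → (x6 ↔ x5)) = F → T = T
(x3 ↔ x5) ↔ ((x5 → (x2 ⊕ x6)) → ((x2 → (x2 ⊕ x5)) → (x6 ↔ x5))) = F ↔ T = F
(((x1 ⊕ x5) ∧ x4) → x5) ∧ ((x3 ↔ x5) ↔ ((x5 → (x2 ⊕ x6)) → ((x2 → (x2 ⊕ x5)) → (x6 ↔ x5)))) = T ∧ F = F
x3 ↔ x5 = F ↔ T = F
((((x1 ⊕ x5) ∧ x4) → x5) ∧ ((x3 ↔ x5) ↔ ((x5 → (x2 ⊕ x6)) → ((x2 → (x2 ⊕ x5)) → (x6 ↔ x5))))) ⊕ (x3 ↔ x5) = F ⊕ F = F

F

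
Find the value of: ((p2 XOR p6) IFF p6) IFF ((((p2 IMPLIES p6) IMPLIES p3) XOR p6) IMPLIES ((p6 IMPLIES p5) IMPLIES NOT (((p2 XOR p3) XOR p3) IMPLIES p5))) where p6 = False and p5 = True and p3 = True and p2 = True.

True

p2 XOR p6 = True XOR False = True
(p2 XOR p6) IFF p6 = True IFF False = False
p2 IMPLIES p6 = True IMPLIES False = False
(p2 IMPLIES p6) IMPLIES p3 = False IMPLIES True = True
((p2 IMPLIES p6) IMPLIES p3) XOR p6 = True XOR False = True
p6 IMPLIES p5 = False IMPLIES True = True
p2 XOR p3 = True XOR True = False
(p2 XOR p3) XOR p3 = False XOR True = True
((p2 XOR p3) XOR p3) IMPLIES p5 = True IMPLIES True = True
NOT (((p2 XOR p3) XOR p3) IMPLIES p5) = NOT True = False
(p6 IMPLIES p5) IMPLIES NOT (((p2 XOR p3) XOR p3) IMPLIES p5) = True IMPLIES False = False
(((p2 IMPLIES p6) IMPLIES p3) XOR p6) IMPLIES ((p6 IMPLIES p5) IMPLIES NOT (((p2 XOR p3) XOR p3) IMPLIES p5)) = True IMPLIES False = False
((p2 XOR p6) IFF p6) IFF ((((p2 IMPLIES p6) IMPLIES p3) XOR p6) IMPLIES ((p6 IMPLIES p5) IMPLIES NOT (((p2 XOR p3) XOR p3) IMPLIES p5))) = False IFF False = True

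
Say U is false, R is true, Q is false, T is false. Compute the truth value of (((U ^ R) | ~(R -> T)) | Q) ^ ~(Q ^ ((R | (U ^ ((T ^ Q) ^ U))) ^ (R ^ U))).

U ^ R = 0 ^ 1 = 1
R -> T = 1 -> 0 = 0
~(R -> T) = ~0 = 1
(U ^ R) | ~(R -> T) = 1 | 1 = 1
((U ^ R) | ~(R -> T)) | Q = 1 | 0 = 1
T ^ Q = 0 ^ 0 = 0
(T ^ Q) ^ U = 0 ^ 0 = 0
U ^ ((T ^ Q) ^ U) = 0 ^ 0 = 0
R | (U ^ ((T ^ Q) ^ U)) = 1 | 0 = 1
R ^ U = 1 ^ 0 = 1
(R | (U ^ ((T ^ Q) ^ U))) ^ (R ^ U) = 1 ^ 1 = 0
Q ^ ((R | (U ^ ((T ^ Q) ^ U))) ^ (R ^ U)) = 0 ^ 0 = 0
~(Q ^ ((R | (U ^ ((T ^ Q) ^ U))) ^ (R ^ U))) = ~0 = 1
(((U ^ R) | ~(R -> T)) | Q) ^ ~(Q ^ ((R | (U ^ ((T ^ Q) ^ U))) ^ (R ^ U))) = 1 ^ 1 = 0

0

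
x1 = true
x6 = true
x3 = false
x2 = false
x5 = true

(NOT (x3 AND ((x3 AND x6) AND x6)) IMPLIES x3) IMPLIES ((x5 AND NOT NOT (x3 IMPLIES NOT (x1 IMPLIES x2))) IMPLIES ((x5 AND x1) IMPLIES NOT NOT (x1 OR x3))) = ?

true

Substituting x1=true, x6=true, x3=false, x2=false, x5=true:
x3 AND x6 = false AND true = false
(x3 AND x6) AND x6 = false AND true = false
x3 AND ((x3 AND x6) AND x6) = false AND false = false
NOT (x3 AND ((x3 AND x6) AND x6)) = NOT false = true
NOT (x3 AND ((x3 AND x6) AND x6)) IMPLIES x3 = true IMPLIES false = false
x1 IMPLIES x2 = true IMPLIES false = false
NOT (x1 IMPLIES x2) = NOT false = true
x3 IMPLIES NOT (x1 IMPLIES x2) = false IMPLIES true = true
NOT (x3 IMPLIES NOT (x1 IMPLIES x2)) = NOT true = false
NOT NOT (x3 IMPLIES NOT (x1 IMPLIES x2)) = NOT false = true
x5 AND NOT NOT (x3 IMPLIES NOT (x1 IMPLIES x2)) = true AND true = true
x5 AND x1 = true AND true = true
x1 OR x3 = true OR false = true
NOT (x1 OR x3) = NOT true = false
NOT NOT (x1 OR x3) = NOT false = true
(x5 AND x1) IMPLIES NOT NOT (x1 OR x3) = true IMPLIES true = true
(x5 AND NOT NOT (x3 IMPLIES NOT (x1 IMPLIES x2))) IMPLIES ((x5 AND x1) IMPLIES NOT NOT (x1 OR x3)) = true IMPLIES true = true
(NOT (x3 AND ((x3 AND x6) AND x6)) IMPLIES x3) IMPLIES ((x5 AND NOT NOT (x3 IMPLIES NOT (x1 IMPLIES x2))) IMPLIES ((x5 AND x1) IMPLIES NOT NOT (x1 OR x3))) = false IMPLIES true = true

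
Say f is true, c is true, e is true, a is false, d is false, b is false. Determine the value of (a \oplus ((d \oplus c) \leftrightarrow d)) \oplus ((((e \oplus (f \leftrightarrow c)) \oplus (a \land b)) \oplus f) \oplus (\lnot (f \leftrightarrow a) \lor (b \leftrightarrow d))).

F

d \oplus c = F \oplus T = T
(d \oplus c) \leftrightarrow d = T \leftrightarrow F = F
a \oplus ((d \oplus c) \leftrightarrow d) = F \oplus F = F
f \leftrightarrow c = T \leftrightarrow T = T
e \oplus (f \leftrightarrow c) = T \oplus T = F
a \land b = F \land F = F
(e \oplus (f \leftrightarrow c)) \oplus (a \land b) = F \oplus F = F
((e \oplus (f \leftrightarrow c)) \oplus (a \land b)) \oplus f = F \oplus T = T
f \leftrightarrow a = T \leftrightarrow F = F
\lnot (f \leftrightarrow a) = \lnot F = T
b \leftrightarrow d = F \leftrightarrow F = T
\lnot (f \leftrightarrow a) \lor (b \leftrightarrow d) = T \lor T = T
(((e \oplus (f \leftrightarrow c)) \oplus (a \land b)) \oplus f) \oplus (\lnot (f \leftrightarrow a) \lor (b \leftrightarrow d)) = T \oplus T = F
(a \oplus ((d \oplus c) \leftrightarrow d)) \oplus ((((e \oplus (f \leftrightarrow c)) \oplus (a \land b)) \oplus f) \oplus (\lnot (f \leftrightarrow a) \lor (b \leftrightarrow d))) = F \oplus F = F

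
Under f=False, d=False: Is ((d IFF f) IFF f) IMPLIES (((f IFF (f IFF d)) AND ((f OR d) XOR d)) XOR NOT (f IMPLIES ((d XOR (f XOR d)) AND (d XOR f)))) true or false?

d IFF f = False IFF False = True
(d IFF f) IFF f = True IFF False = False
f IFF d = False IFF False = True
f IFF (f IFF d) = False IFF True = False
f OR d = False OR False = False
(f OR d) XOR d = False XOR False = False
(f IFF (f IFF d)) AND ((f OR d) XOR d) = False AND False = False
f XOR d = False XOR False = False
d XOR (f XOR d) = False XOR False = False
d XOR f = False XOR False = False
(d XOR (f XOR d)) AND (d XOR f) = False AND False = False
f IMPLIES ((d XOR (f XOR d)) AND (d XOR f)) = False IMPLIES False = True
NOT (f IMPLIES ((d XOR (f XOR d)) AND (d XOR f))) = NOT True = False
((f IFF (f IFF d)) AND ((f OR d) XOR d)) XOR NOT (f IMPLIES ((d XOR (f XOR d)) AND (d XOR f))) = False XOR False = False
((d IFF f) IFF f) IMPLIES (((f IFF (f IFF d)) AND ((f OR d) XOR d)) XOR NOT (f IMPLIES ((d XOR (f XOR d)) AND (d XOR f)))) = False IMPLIES False = True

True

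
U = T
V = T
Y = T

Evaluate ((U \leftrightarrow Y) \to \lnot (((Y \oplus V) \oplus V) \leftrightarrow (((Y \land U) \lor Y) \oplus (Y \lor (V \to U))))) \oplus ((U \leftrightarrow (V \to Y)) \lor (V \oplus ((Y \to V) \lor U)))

U \leftrightarrow Y = T \leftrightarrow T = T
Y \oplus V = T \oplus T = F
(Y \oplus V) \oplus V = F \oplus T = T
Y \land U = T \land T = T
(Y \land U) \lor Y = T \lor T = T
V \to U = T \to T = T
Y \lor (V \to U) = T \lor T = T
((Y \land U) \lor Y) \oplus (Y \lor (V \to U)) = T \oplus T = F
((Y \oplus V) \oplus V) \leftrightarrow (((Y \land U) \lor Y) \oplus (Y \lor (V \to U))) = T \leftrightarrow F = F
\lnot (((Y \oplus V) \oplus V) \leftrightarrow (((Y \land U) \lor Y) \oplus (Y \lor (V \to U)))) = \lnot F = T
(U \leftrightarrow Y) \to \lnot (((Y \oplus V) \oplus V) \leftrightarrow (((Y \land U) \lor Y) \oplus (Y \lor (V \to U)))) = T \to T = T
V \to Y = T \to T = T
U \leftrightarrow (V \to Y) = T \leftrightarrow T = T
Y \to V = T \to T = T
(Y \to V) \lor U = T \lor T = T
V \oplus ((Y \to V) \lor U) = T \oplus T = F
(U \leftrightarrow (V \to Y)) \lor (V \oplus ((Y \to V) \lor U)) = T \lor F = T
((U \leftrightarrow Y) \to \lnot (((Y \oplus V) \oplus V) \leftrightarrow (((Y \land U) \lor Y) \oplus (Y \lor (V \to U))))) \oplus ((U \leftrightarrow (V \to Y)) \lor (V \oplus ((Y \to V) \lor U))) = T \oplus T = F

F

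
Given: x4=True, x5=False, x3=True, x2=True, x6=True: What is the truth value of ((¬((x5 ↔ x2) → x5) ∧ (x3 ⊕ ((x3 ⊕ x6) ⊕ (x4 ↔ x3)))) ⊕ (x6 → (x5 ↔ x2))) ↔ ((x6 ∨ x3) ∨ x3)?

False

x5 ↔ x2 = False ↔ True = False
(x5 ↔ x2) → x5 = False → False = True
¬((x5 ↔ x2) → x5) = ¬True = False
x3 ⊕ x6 = True ⊕ True = False
x4 ↔ x3 = True ↔ True = True
(x3 ⊕ x6) ⊕ (x4 ↔ x3) = False ⊕ True = True
x3 ⊕ ((x3 ⊕ x6) ⊕ (x4 ↔ x3)) = True ⊕ True = False
¬((x5 ↔ x2) → x5) ∧ (x3 ⊕ ((x3 ⊕ x6) ⊕ (x4 ↔ x3))) = False ∧ False = False
x5 ↔ x2 = False ↔ True = False
x6 → (x5 ↔ x2) = True → False = False
(¬((x5 ↔ x2) → x5) ∧ (x3 ⊕ ((x3 ⊕ x6) ⊕ (x4 ↔ x3)))) ⊕ (x6 → (x5 ↔ x2)) = False ⊕ False = False
x6 ∨ x3 = True ∨ True = True
(x6 ∨ x3) ∨ x3 = True ∨ True = True
((¬((x5 ↔ x2) → x5) ∧ (x3 ⊕ ((x3 ⊕ x6) ⊕ (x4 ↔ x3)))) ⊕ (x6 → (x5 ↔ x2))) ↔ ((x6 ∨ x3) ∨ x3) = False ↔ True = False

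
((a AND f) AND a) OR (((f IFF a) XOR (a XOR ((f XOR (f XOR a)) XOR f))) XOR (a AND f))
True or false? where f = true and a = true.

true

a AND f = true AND true = true
(a AND f) AND a = true AND true = true
f IFF a = true IFF true = true
f XOR a = true XOR true = false
f XOR (f XOR a) = true XOR false = true
(f XOR (f XOR a)) XOR f = true XOR true = false
a XOR ((f XOR (f XOR a)) XOR f) = true XOR false = true
(f IFF a) XOR (a XOR ((f XOR (f XOR a)) XOR f)) = true XOR true = false
a AND f = true AND true = true
((f IFF a) XOR (a XOR ((f XOR (f XOR a)) XOR f))) XOR (a AND f) = false XOR true = true
((a AND f) AND a) OR (((f IFF a) XOR (a XOR ((f XOR (f XOR a)) XOR f))) XOR (a AND f)) = true OR true = true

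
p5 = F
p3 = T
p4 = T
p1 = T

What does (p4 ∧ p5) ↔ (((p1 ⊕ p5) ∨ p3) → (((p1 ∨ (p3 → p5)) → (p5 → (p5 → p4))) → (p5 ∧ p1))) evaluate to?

T

p4 ∧ p5 = T ∧ F = F
p1 ⊕ p5 = T ⊕ F = T
(p1 ⊕ p5) ∨ p3 = T ∨ T = T
p3 → p5 = T → F = F
p1 ∨ (p3 → p5) = T ∨ F = T
p5 → p4 = F → T = T
p5 → (p5 → p4) = F → T = T
(p1 ∨ (p3 → p5)) → (p5 → (p5 → p4)) = T → T = T
p5 ∧ p1 = F ∧ T = F
((p1 ∨ (p3 → p5)) → (p5 → (p5 → p4))) → (p5 ∧ p1) = T → F = F
((p1 ⊕ p5) ∨ p3) → (((p1 ∨ (p3 → p5)) → (p5 → (p5 → p4))) → (p5 ∧ p1)) = T → F = F
(p4 ∧ p5) ↔ (((p1 ⊕ p5) ∨ p3) → (((p1 ∨ (p3 → p5)) → (p5 → (p5 → p4))) → (p5 ∧ p1))) = F ↔ F = T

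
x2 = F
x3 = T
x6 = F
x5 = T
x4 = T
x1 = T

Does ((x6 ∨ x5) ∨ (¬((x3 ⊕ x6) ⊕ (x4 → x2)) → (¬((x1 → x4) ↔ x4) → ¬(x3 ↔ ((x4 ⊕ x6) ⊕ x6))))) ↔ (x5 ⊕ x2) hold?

T

x6 ∨ x5 = F ∨ T = T
x3 ⊕ x6 = T ⊕ F = T
x4 → x2 = T → F = F
(x3 ⊕ x6) ⊕ (x4 → x2) = T ⊕ F = T
¬((x3 ⊕ x6) ⊕ (x4 → x2)) = ¬T = F
x1 → x4 = T → T = T
(x1 → x4) ↔ x4 = T ↔ T = T
¬((x1 → x4) ↔ x4) = ¬T = F
x4 ⊕ x6 = T ⊕ F = T
(x4 ⊕ x6) ⊕ x6 = T ⊕ F = T
x3 ↔ ((x4 ⊕ x6) ⊕ x6) = T ↔ T = T
¬(x3 ↔ ((x4 ⊕ x6) ⊕ x6)) = ¬T = F
¬((x1 → x4) ↔ x4) → ¬(x3 ↔ ((x4 ⊕ x6) ⊕ x6)) = F → F = T
¬((x3 ⊕ x6) ⊕ (x4 → x2)) → (¬((x1 → x4) ↔ x4) → ¬(x3 ↔ ((x4 ⊕ x6) ⊕ x6))) = F → T = T
(x6 ∨ x5) ∨ (¬((x3 ⊕ x6) ⊕ (x4 → x2)) → (¬((x1 → x4) ↔ x4) → ¬(x3 ↔ ((x4 ⊕ x6) ⊕ x6)))) = T ∨ T = T
x5 ⊕ x2 = T ⊕ F = T
((x6 ∨ x5) ∨ (¬((x3 ⊕ x6) ⊕ (x4 → x2)) → (¬((x1 → x4) ↔ x4) → ¬(x3 ↔ ((x4 ⊕ x6) ⊕ x6))))) ↔ (x5 ⊕ x2) = T ↔ T = T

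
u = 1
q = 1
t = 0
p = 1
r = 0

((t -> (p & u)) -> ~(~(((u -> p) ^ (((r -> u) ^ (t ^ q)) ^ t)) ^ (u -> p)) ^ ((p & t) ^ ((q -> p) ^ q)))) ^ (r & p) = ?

0

Substituting u=1, q=1, t=0, p=1, r=0:
p & u = 1 & 1 = 1
t -> (p & u) = 0 -> 1 = 1
u -> p = 1 -> 1 = 1
r -> u = 0 -> 1 = 1
t ^ q = 0 ^ 1 = 1
(r -> u) ^ (t ^ q) = 1 ^ 1 = 0
((r -> u) ^ (t ^ q)) ^ t = 0 ^ 0 = 0
(u -> p) ^ (((r -> u) ^ (t ^ q)) ^ t) = 1 ^ 0 = 1
u -> p = 1 -> 1 = 1
((u -> p) ^ (((r -> u) ^ (t ^ q)) ^ t)) ^ (u -> p) = 1 ^ 1 = 0
~(((u -> p) ^ (((r -> u) ^ (t ^ q)) ^ t)) ^ (u -> p)) = ~0 = 1
p & t = 1 & 0 = 0
q -> p = 1 -> 1 = 1
(q -> p) ^ q = 1 ^ 1 = 0
(p & t) ^ ((q -> p) ^ q) = 0 ^ 0 = 0
~(((u -> p) ^ (((r -> u) ^ (t ^ q)) ^ t)) ^ (u -> p)) ^ ((p & t) ^ ((q -> p) ^ q)) = 1 ^ 0 = 1
~(~(((u -> p) ^ (((r -> u) ^ (t ^ q)) ^ t)) ^ (u -> p)) ^ ((p & t) ^ ((q -> p) ^ q))) = ~1 = 0
(t -> (p & u)) -> ~(~(((u -> p) ^ (((r -> u) ^ (t ^ q)) ^ t)) ^ (u -> p)) ^ ((p & t) ^ ((q -> p) ^ q))) = 1 -> 0 = 0
r & p = 0 & 1 = 0
((t -> (p & u)) -> ~(~(((u -> p) ^ (((r -> u) ^ (t ^ q)) ^ t)) ^ (u -> p)) ^ ((p & t) ^ ((q -> p) ^ q)))) ^ (r & p) = 0 ^ 0 = 0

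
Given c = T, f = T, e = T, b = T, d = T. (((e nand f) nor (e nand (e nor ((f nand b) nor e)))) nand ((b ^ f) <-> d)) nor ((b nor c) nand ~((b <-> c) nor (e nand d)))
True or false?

e nand f = T nand T = F
f nand b = T nand T = F
(f nand b) nor e = F nor T = F
e nor ((f nand b) nor e) = T nor F = F
e nand (e nor ((f nand b) nor e)) = T nand F = T
(e nand f) nor (e nand (e nor ((f nand b) nor e))) = F nor T = F
b ^ f = T ^ T = F
(b ^ f) <-> d = F <-> T = F
((e nand f) nor (e nand (e nor ((f nand b) nor e)))) nand ((b ^ f) <-> d) = F nand F = T
b nor c = T nor T = F
b <-> c = T <-> T = T
e nand d = T nand T = F
(b <-> c) nor (e nand d) = T nor F = F
~((b <-> c) nor (e nand d)) = ~F = T
(b nor c) nand ~((b <-> c) nor (e nand d)) = F nand T = T
(((e nand f) nor (e nand (e nor ((f nand b) nor e)))) nand ((b ^ f) <-> d)) nor ((b nor c) nand ~((b <-> c) nor (e nand d))) = T nor T = F

F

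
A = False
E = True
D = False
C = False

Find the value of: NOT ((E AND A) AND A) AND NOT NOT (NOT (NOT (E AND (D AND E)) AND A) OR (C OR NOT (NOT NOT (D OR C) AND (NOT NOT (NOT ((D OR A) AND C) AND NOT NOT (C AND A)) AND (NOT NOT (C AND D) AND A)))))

Substituting A=False, E=True, D=False, C=False:
E AND A = True AND False = False
(E AND A) AND A = False AND False = False
NOT ((E AND A) AND A) = NOT False = True
D AND E = False AND True = False
E AND (D AND E) = True AND False = False
NOT (E AND (D AND E)) = NOT False = True
NOT (E AND (D AND E)) AND A = True AND False = False
NOT (NOT (E AND (D AND E)) AND A) = NOT False = True
D OR C = False OR False = False
NOT (D OR C) = NOT False = True
NOT NOT (D OR C) = NOT True = False
D OR A = False OR False = False
(D OR A) AND C = False AND False = False
NOT ((D OR A) AND C) = NOT False = True
C AND A = False AND False = False
NOT (C AND A) = NOT False = True
NOT NOT (C AND A) = NOT True = False
NOT ((D OR A) AND C) AND NOT NOT (C AND A) = True AND False = False
NOT (NOT ((D OR A) AND C) AND NOT NOT (C AND A)) = NOT False = True
NOT NOT (NOT ((D OR A) AND C) AND NOT NOT (C AND A)) = NOT True = False
C AND D = False AND False = False
NOT (C AND D) = NOT False = True
NOT NOT (C AND D) = NOT True = False
NOT NOT (C AND D) AND A = False AND False = False
NOT NOT (NOT ((D OR A) AND C) AND NOT NOT (C AND A)) AND (NOT NOT (C AND D) AND A) = False AND False = False
NOT NOT (D OR C) AND (NOT NOT (NOT ((D OR A) AND C) AND NOT NOT (C AND A)) AND (NOT NOT (C AND D) AND A)) = False AND False = False
NOT (NOT NOT (D OR C) AND (NOT NOT (NOT ((D OR A) AND C) AND NOT NOT (C AND A)) AND (NOT NOT (C AND D) AND A))) = NOT False = True
C OR NOT (NOT NOT (D OR C) AND (NOT NOT (NOT ((D OR A) AND C) AND NOT NOT (C AND A)) AND (NOT NOT (C AND D) AND A))) = False OR True = True
NOT (NOT (E AND (D AND E)) AND A) OR (C OR NOT (NOT NOT (D OR C) AND (NOT NOT (NOT ((D OR A) AND C) AND NOT NOT (C AND A)) AND (NOT NOT (C AND D) AND A)))) = True OR True = True
NOT (NOT (NOT (E AND (D AND E)) AND A) OR (C OR NOT (NOT NOT (D OR C) AND (NOT NOT (NOT ((D OR A) AND C) AND NOT NOT (C AND A)) AND (NOT NOT (C AND D) AND A))))) = NOT True = False
NOT NOT (NOT (NOT (E AND (D AND E)) AND A) OR (C OR NOT (NOT NOT (D OR C) AND (NOT NOT (NOT ((D OR A) AND C) AND NOT NOT (C AND A)) AND (NOT NOT (C AND D) AND A))))) = NOT False = True
NOT ((E AND A) AND A) AND NOT NOT (NOT (NOT (E AND (D AND E)) AND A) OR (C OR NOT (NOT NOT (D OR C) AND (NOT NOT (NOT ((D OR A) AND C) AND NOT NOT (C AND A)) AND (NOT NOT (C AND D) AND A))))) = True AND True = True

True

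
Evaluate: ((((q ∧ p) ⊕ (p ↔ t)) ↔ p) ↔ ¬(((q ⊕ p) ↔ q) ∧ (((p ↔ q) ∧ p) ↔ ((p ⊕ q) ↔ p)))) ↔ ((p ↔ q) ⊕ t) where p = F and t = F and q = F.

F

q ∧ p = F ∧ F = F
p ↔ t = F ↔ F = T
(q ∧ p) ⊕ (p ↔ t) = F ⊕ T = T
((q ∧ p) ⊕ (p ↔ t)) ↔ p = T ↔ F = F
q ⊕ p = F ⊕ F = F
(q ⊕ p) ↔ q = F ↔ F = T
p ↔ q = F ↔ F = T
(p ↔ q) ∧ p = T ∧ F = F
p ⊕ q = F ⊕ F = F
(p ⊕ q) ↔ p = F ↔ F = T
((p ↔ q) ∧ p) ↔ ((p ⊕ q) ↔ p) = F ↔ T = F
((q ⊕ p) ↔ q) ∧ (((p ↔ q) ∧ p) ↔ ((p ⊕ q) ↔ p)) = T ∧ F = F
¬(((q ⊕ p) ↔ q) ∧ (((p ↔ q) ∧ p) ↔ ((p ⊕ q) ↔ p))) = ¬F = T
(((q ∧ p) ⊕ (p ↔ t)) ↔ p) ↔ ¬(((q ⊕ p) ↔ q) ∧ (((p ↔ q) ∧ p) ↔ ((p ⊕ q) ↔ p))) = F ↔ T = F
p ↔ q = F ↔ F = T
(p ↔ q) ⊕ t = T ⊕ F = T
((((q ∧ p) ⊕ (p ↔ t)) ↔ p) ↔ ¬(((q ⊕ p) ↔ q) ∧ (((p ↔ q) ∧ p) ↔ ((p ⊕ q) ↔ p)))) ↔ ((p ↔ q) ⊕ t) = F ↔ T = F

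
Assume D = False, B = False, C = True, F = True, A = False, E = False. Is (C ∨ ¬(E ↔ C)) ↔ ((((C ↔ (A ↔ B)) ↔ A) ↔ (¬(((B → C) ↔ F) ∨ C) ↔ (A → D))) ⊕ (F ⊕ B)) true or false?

False

E ↔ C = False ↔ True = False
¬(E ↔ C) = ¬False = True
C ∨ ¬(E ↔ C) = True ∨ True = True
A ↔ B = False ↔ False = True
C ↔ (A ↔ B) = True ↔ True = True
(C ↔ (A ↔ B)) ↔ A = True ↔ False = False
B → C = False → True = True
(B → C) ↔ F = True ↔ True = True
((B → C) ↔ F) ∨ C = True ∨ True = True
¬(((B → C) ↔ F) ∨ C) = ¬True = False
A → D = False → False = True
¬(((B → C) ↔ F) ∨ C) ↔ (A → D) = False ↔ True = False
((C ↔ (A ↔ B)) ↔ A) ↔ (¬(((B → C) ↔ F) ∨ C) ↔ (A → D)) = False ↔ False = True
F ⊕ B = True ⊕ False = True
(((C ↔ (A ↔ B)) ↔ A) ↔ (¬(((B → C) ↔ F) ∨ C) ↔ (A → D))) ⊕ (F ⊕ B) = True ⊕ True = False
(C ∨ ¬(E ↔ C)) ↔ ((((C ↔ (A ↔ B)) ↔ A) ↔ (¬(((B → C) ↔ F) ∨ C) ↔ (A → D))) ⊕ (F ⊕ B)) = True ↔ False = False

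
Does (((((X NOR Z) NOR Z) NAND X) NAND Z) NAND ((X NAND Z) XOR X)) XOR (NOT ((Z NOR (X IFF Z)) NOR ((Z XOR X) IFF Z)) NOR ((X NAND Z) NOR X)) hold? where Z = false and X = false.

false

Substituting Z=false, X=false:
X NOR Z = false NOR false = true
(X NOR Z) NOR Z = true NOR false = false
((X NOR Z) NOR Z) NAND X = false NAND false = true
(((X NOR Z) NOR Z) NAND X) NAND Z = true NAND false = true
X NAND Z = false NAND false = true
(X NAND Z) XOR X = true XOR false = true
((((X NOR Z) NOR Z) NAND X) NAND Z) NAND ((X NAND Z) XOR X) = true NAND true = false
X IFF Z = false IFF false = true
Z NOR (X IFF Z) = false NOR true = false
Z XOR X = false XOR false = false
(Z XOR X) IFF Z = false IFF false = true
(Z NOR (X IFF Z)) NOR ((Z XOR X) IFF Z) = false NOR true = false
NOT ((Z NOR (X IFF Z)) NOR ((Z XOR X) IFF Z)) = NOT false = true
X NAND Z = false NAND false = true
(X NAND Z) NOR X = true NOR false = false
NOT ((Z NOR (X IFF Z)) NOR ((Z XOR X) IFF Z)) NOR ((X NAND Z) NOR X) = true NOR false = false
(((((X NOR Z) NOR Z) NAND X) NAND Z) NAND ((X NAND Z) XOR X)) XOR (NOT ((Z NOR (X IFF Z)) NOR ((Z XOR X) IFF Z)) NOR ((X NAND Z) NOR X)) = false XOR false = false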